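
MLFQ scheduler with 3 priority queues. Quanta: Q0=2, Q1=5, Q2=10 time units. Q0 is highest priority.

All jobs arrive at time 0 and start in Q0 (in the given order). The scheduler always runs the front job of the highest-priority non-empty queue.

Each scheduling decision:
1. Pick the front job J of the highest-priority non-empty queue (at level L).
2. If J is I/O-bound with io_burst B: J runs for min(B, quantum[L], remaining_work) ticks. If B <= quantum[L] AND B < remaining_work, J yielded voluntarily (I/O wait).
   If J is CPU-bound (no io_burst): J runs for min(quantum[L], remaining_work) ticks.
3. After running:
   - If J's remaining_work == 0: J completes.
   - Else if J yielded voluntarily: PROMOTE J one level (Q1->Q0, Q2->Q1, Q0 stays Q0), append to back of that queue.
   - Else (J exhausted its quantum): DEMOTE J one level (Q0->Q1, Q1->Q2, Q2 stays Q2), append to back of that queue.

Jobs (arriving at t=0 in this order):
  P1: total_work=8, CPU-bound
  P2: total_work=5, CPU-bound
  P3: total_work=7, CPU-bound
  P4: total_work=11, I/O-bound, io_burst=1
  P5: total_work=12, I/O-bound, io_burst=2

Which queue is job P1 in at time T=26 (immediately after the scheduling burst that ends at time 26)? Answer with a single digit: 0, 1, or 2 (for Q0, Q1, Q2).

Answer: 1

Derivation:
t=0-2: P1@Q0 runs 2, rem=6, quantum used, demote→Q1. Q0=[P2,P3,P4,P5] Q1=[P1] Q2=[]
t=2-4: P2@Q0 runs 2, rem=3, quantum used, demote→Q1. Q0=[P3,P4,P5] Q1=[P1,P2] Q2=[]
t=4-6: P3@Q0 runs 2, rem=5, quantum used, demote→Q1. Q0=[P4,P5] Q1=[P1,P2,P3] Q2=[]
t=6-7: P4@Q0 runs 1, rem=10, I/O yield, promote→Q0. Q0=[P5,P4] Q1=[P1,P2,P3] Q2=[]
t=7-9: P5@Q0 runs 2, rem=10, I/O yield, promote→Q0. Q0=[P4,P5] Q1=[P1,P2,P3] Q2=[]
t=9-10: P4@Q0 runs 1, rem=9, I/O yield, promote→Q0. Q0=[P5,P4] Q1=[P1,P2,P3] Q2=[]
t=10-12: P5@Q0 runs 2, rem=8, I/O yield, promote→Q0. Q0=[P4,P5] Q1=[P1,P2,P3] Q2=[]
t=12-13: P4@Q0 runs 1, rem=8, I/O yield, promote→Q0. Q0=[P5,P4] Q1=[P1,P2,P3] Q2=[]
t=13-15: P5@Q0 runs 2, rem=6, I/O yield, promote→Q0. Q0=[P4,P5] Q1=[P1,P2,P3] Q2=[]
t=15-16: P4@Q0 runs 1, rem=7, I/O yield, promote→Q0. Q0=[P5,P4] Q1=[P1,P2,P3] Q2=[]
t=16-18: P5@Q0 runs 2, rem=4, I/O yield, promote→Q0. Q0=[P4,P5] Q1=[P1,P2,P3] Q2=[]
t=18-19: P4@Q0 runs 1, rem=6, I/O yield, promote→Q0. Q0=[P5,P4] Q1=[P1,P2,P3] Q2=[]
t=19-21: P5@Q0 runs 2, rem=2, I/O yield, promote→Q0. Q0=[P4,P5] Q1=[P1,P2,P3] Q2=[]
t=21-22: P4@Q0 runs 1, rem=5, I/O yield, promote→Q0. Q0=[P5,P4] Q1=[P1,P2,P3] Q2=[]
t=22-24: P5@Q0 runs 2, rem=0, completes. Q0=[P4] Q1=[P1,P2,P3] Q2=[]
t=24-25: P4@Q0 runs 1, rem=4, I/O yield, promote→Q0. Q0=[P4] Q1=[P1,P2,P3] Q2=[]
t=25-26: P4@Q0 runs 1, rem=3, I/O yield, promote→Q0. Q0=[P4] Q1=[P1,P2,P3] Q2=[]
t=26-27: P4@Q0 runs 1, rem=2, I/O yield, promote→Q0. Q0=[P4] Q1=[P1,P2,P3] Q2=[]
t=27-28: P4@Q0 runs 1, rem=1, I/O yield, promote→Q0. Q0=[P4] Q1=[P1,P2,P3] Q2=[]
t=28-29: P4@Q0 runs 1, rem=0, completes. Q0=[] Q1=[P1,P2,P3] Q2=[]
t=29-34: P1@Q1 runs 5, rem=1, quantum used, demote→Q2. Q0=[] Q1=[P2,P3] Q2=[P1]
t=34-37: P2@Q1 runs 3, rem=0, completes. Q0=[] Q1=[P3] Q2=[P1]
t=37-42: P3@Q1 runs 5, rem=0, completes. Q0=[] Q1=[] Q2=[P1]
t=42-43: P1@Q2 runs 1, rem=0, completes. Q0=[] Q1=[] Q2=[]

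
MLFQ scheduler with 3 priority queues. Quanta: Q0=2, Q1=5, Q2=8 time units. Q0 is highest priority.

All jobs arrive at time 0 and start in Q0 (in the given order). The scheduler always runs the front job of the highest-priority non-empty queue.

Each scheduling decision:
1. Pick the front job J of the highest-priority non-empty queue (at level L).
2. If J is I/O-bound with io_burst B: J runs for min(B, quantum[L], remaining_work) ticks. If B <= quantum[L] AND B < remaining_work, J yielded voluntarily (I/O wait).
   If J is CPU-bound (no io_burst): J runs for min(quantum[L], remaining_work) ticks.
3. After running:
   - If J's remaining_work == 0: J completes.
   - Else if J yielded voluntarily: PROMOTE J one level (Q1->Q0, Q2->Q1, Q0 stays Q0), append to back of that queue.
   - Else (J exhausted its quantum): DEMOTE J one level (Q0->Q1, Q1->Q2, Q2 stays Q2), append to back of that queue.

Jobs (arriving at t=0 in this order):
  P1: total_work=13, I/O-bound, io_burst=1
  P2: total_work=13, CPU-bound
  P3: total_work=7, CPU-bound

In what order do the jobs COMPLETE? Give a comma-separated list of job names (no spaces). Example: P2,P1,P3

t=0-1: P1@Q0 runs 1, rem=12, I/O yield, promote→Q0. Q0=[P2,P3,P1] Q1=[] Q2=[]
t=1-3: P2@Q0 runs 2, rem=11, quantum used, demote→Q1. Q0=[P3,P1] Q1=[P2] Q2=[]
t=3-5: P3@Q0 runs 2, rem=5, quantum used, demote→Q1. Q0=[P1] Q1=[P2,P3] Q2=[]
t=5-6: P1@Q0 runs 1, rem=11, I/O yield, promote→Q0. Q0=[P1] Q1=[P2,P3] Q2=[]
t=6-7: P1@Q0 runs 1, rem=10, I/O yield, promote→Q0. Q0=[P1] Q1=[P2,P3] Q2=[]
t=7-8: P1@Q0 runs 1, rem=9, I/O yield, promote→Q0. Q0=[P1] Q1=[P2,P3] Q2=[]
t=8-9: P1@Q0 runs 1, rem=8, I/O yield, promote→Q0. Q0=[P1] Q1=[P2,P3] Q2=[]
t=9-10: P1@Q0 runs 1, rem=7, I/O yield, promote→Q0. Q0=[P1] Q1=[P2,P3] Q2=[]
t=10-11: P1@Q0 runs 1, rem=6, I/O yield, promote→Q0. Q0=[P1] Q1=[P2,P3] Q2=[]
t=11-12: P1@Q0 runs 1, rem=5, I/O yield, promote→Q0. Q0=[P1] Q1=[P2,P3] Q2=[]
t=12-13: P1@Q0 runs 1, rem=4, I/O yield, promote→Q0. Q0=[P1] Q1=[P2,P3] Q2=[]
t=13-14: P1@Q0 runs 1, rem=3, I/O yield, promote→Q0. Q0=[P1] Q1=[P2,P3] Q2=[]
t=14-15: P1@Q0 runs 1, rem=2, I/O yield, promote→Q0. Q0=[P1] Q1=[P2,P3] Q2=[]
t=15-16: P1@Q0 runs 1, rem=1, I/O yield, promote→Q0. Q0=[P1] Q1=[P2,P3] Q2=[]
t=16-17: P1@Q0 runs 1, rem=0, completes. Q0=[] Q1=[P2,P3] Q2=[]
t=17-22: P2@Q1 runs 5, rem=6, quantum used, demote→Q2. Q0=[] Q1=[P3] Q2=[P2]
t=22-27: P3@Q1 runs 5, rem=0, completes. Q0=[] Q1=[] Q2=[P2]
t=27-33: P2@Q2 runs 6, rem=0, completes. Q0=[] Q1=[] Q2=[]

Answer: P1,P3,P2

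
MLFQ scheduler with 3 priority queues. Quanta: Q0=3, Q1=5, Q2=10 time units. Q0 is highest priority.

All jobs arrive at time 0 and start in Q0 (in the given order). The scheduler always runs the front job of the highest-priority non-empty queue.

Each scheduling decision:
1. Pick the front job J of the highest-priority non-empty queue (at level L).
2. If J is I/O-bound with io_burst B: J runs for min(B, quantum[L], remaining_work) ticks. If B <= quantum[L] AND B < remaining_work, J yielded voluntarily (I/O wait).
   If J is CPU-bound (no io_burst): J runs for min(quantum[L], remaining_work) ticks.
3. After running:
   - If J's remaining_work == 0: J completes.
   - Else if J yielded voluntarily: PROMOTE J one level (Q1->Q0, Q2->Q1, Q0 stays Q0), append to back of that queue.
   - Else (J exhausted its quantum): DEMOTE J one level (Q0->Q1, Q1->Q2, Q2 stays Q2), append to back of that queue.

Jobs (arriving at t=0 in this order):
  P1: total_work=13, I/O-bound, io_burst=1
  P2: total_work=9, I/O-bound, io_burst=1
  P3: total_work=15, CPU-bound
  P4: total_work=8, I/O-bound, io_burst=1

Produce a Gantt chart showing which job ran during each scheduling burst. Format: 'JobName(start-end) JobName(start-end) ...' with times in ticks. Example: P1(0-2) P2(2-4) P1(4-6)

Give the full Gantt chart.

Answer: P1(0-1) P2(1-2) P3(2-5) P4(5-6) P1(6-7) P2(7-8) P4(8-9) P1(9-10) P2(10-11) P4(11-12) P1(12-13) P2(13-14) P4(14-15) P1(15-16) P2(16-17) P4(17-18) P1(18-19) P2(19-20) P4(20-21) P1(21-22) P2(22-23) P4(23-24) P1(24-25) P2(25-26) P4(26-27) P1(27-28) P2(28-29) P1(29-30) P1(30-31) P1(31-32) P1(32-33) P3(33-38) P3(38-45)

Derivation:
t=0-1: P1@Q0 runs 1, rem=12, I/O yield, promote→Q0. Q0=[P2,P3,P4,P1] Q1=[] Q2=[]
t=1-2: P2@Q0 runs 1, rem=8, I/O yield, promote→Q0. Q0=[P3,P4,P1,P2] Q1=[] Q2=[]
t=2-5: P3@Q0 runs 3, rem=12, quantum used, demote→Q1. Q0=[P4,P1,P2] Q1=[P3] Q2=[]
t=5-6: P4@Q0 runs 1, rem=7, I/O yield, promote→Q0. Q0=[P1,P2,P4] Q1=[P3] Q2=[]
t=6-7: P1@Q0 runs 1, rem=11, I/O yield, promote→Q0. Q0=[P2,P4,P1] Q1=[P3] Q2=[]
t=7-8: P2@Q0 runs 1, rem=7, I/O yield, promote→Q0. Q0=[P4,P1,P2] Q1=[P3] Q2=[]
t=8-9: P4@Q0 runs 1, rem=6, I/O yield, promote→Q0. Q0=[P1,P2,P4] Q1=[P3] Q2=[]
t=9-10: P1@Q0 runs 1, rem=10, I/O yield, promote→Q0. Q0=[P2,P4,P1] Q1=[P3] Q2=[]
t=10-11: P2@Q0 runs 1, rem=6, I/O yield, promote→Q0. Q0=[P4,P1,P2] Q1=[P3] Q2=[]
t=11-12: P4@Q0 runs 1, rem=5, I/O yield, promote→Q0. Q0=[P1,P2,P4] Q1=[P3] Q2=[]
t=12-13: P1@Q0 runs 1, rem=9, I/O yield, promote→Q0. Q0=[P2,P4,P1] Q1=[P3] Q2=[]
t=13-14: P2@Q0 runs 1, rem=5, I/O yield, promote→Q0. Q0=[P4,P1,P2] Q1=[P3] Q2=[]
t=14-15: P4@Q0 runs 1, rem=4, I/O yield, promote→Q0. Q0=[P1,P2,P4] Q1=[P3] Q2=[]
t=15-16: P1@Q0 runs 1, rem=8, I/O yield, promote→Q0. Q0=[P2,P4,P1] Q1=[P3] Q2=[]
t=16-17: P2@Q0 runs 1, rem=4, I/O yield, promote→Q0. Q0=[P4,P1,P2] Q1=[P3] Q2=[]
t=17-18: P4@Q0 runs 1, rem=3, I/O yield, promote→Q0. Q0=[P1,P2,P4] Q1=[P3] Q2=[]
t=18-19: P1@Q0 runs 1, rem=7, I/O yield, promote→Q0. Q0=[P2,P4,P1] Q1=[P3] Q2=[]
t=19-20: P2@Q0 runs 1, rem=3, I/O yield, promote→Q0. Q0=[P4,P1,P2] Q1=[P3] Q2=[]
t=20-21: P4@Q0 runs 1, rem=2, I/O yield, promote→Q0. Q0=[P1,P2,P4] Q1=[P3] Q2=[]
t=21-22: P1@Q0 runs 1, rem=6, I/O yield, promote→Q0. Q0=[P2,P4,P1] Q1=[P3] Q2=[]
t=22-23: P2@Q0 runs 1, rem=2, I/O yield, promote→Q0. Q0=[P4,P1,P2] Q1=[P3] Q2=[]
t=23-24: P4@Q0 runs 1, rem=1, I/O yield, promote→Q0. Q0=[P1,P2,P4] Q1=[P3] Q2=[]
t=24-25: P1@Q0 runs 1, rem=5, I/O yield, promote→Q0. Q0=[P2,P4,P1] Q1=[P3] Q2=[]
t=25-26: P2@Q0 runs 1, rem=1, I/O yield, promote→Q0. Q0=[P4,P1,P2] Q1=[P3] Q2=[]
t=26-27: P4@Q0 runs 1, rem=0, completes. Q0=[P1,P2] Q1=[P3] Q2=[]
t=27-28: P1@Q0 runs 1, rem=4, I/O yield, promote→Q0. Q0=[P2,P1] Q1=[P3] Q2=[]
t=28-29: P2@Q0 runs 1, rem=0, completes. Q0=[P1] Q1=[P3] Q2=[]
t=29-30: P1@Q0 runs 1, rem=3, I/O yield, promote→Q0. Q0=[P1] Q1=[P3] Q2=[]
t=30-31: P1@Q0 runs 1, rem=2, I/O yield, promote→Q0. Q0=[P1] Q1=[P3] Q2=[]
t=31-32: P1@Q0 runs 1, rem=1, I/O yield, promote→Q0. Q0=[P1] Q1=[P3] Q2=[]
t=32-33: P1@Q0 runs 1, rem=0, completes. Q0=[] Q1=[P3] Q2=[]
t=33-38: P3@Q1 runs 5, rem=7, quantum used, demote→Q2. Q0=[] Q1=[] Q2=[P3]
t=38-45: P3@Q2 runs 7, rem=0, completes. Q0=[] Q1=[] Q2=[]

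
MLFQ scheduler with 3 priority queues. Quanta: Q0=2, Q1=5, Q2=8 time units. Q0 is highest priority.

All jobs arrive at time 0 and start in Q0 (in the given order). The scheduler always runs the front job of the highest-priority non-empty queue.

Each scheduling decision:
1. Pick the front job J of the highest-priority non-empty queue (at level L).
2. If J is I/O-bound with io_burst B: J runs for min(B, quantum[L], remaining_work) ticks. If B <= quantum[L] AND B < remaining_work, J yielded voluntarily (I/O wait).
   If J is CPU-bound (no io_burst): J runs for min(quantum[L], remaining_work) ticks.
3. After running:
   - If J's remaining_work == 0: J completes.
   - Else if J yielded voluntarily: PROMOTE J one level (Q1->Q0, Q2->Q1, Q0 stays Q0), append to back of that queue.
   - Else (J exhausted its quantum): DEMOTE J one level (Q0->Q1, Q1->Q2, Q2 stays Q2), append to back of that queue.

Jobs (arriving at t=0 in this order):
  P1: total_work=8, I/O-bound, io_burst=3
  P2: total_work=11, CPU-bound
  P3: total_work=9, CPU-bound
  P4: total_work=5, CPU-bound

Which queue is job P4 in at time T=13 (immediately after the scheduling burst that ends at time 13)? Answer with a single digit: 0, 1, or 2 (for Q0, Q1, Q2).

Answer: 1

Derivation:
t=0-2: P1@Q0 runs 2, rem=6, quantum used, demote→Q1. Q0=[P2,P3,P4] Q1=[P1] Q2=[]
t=2-4: P2@Q0 runs 2, rem=9, quantum used, demote→Q1. Q0=[P3,P4] Q1=[P1,P2] Q2=[]
t=4-6: P3@Q0 runs 2, rem=7, quantum used, demote→Q1. Q0=[P4] Q1=[P1,P2,P3] Q2=[]
t=6-8: P4@Q0 runs 2, rem=3, quantum used, demote→Q1. Q0=[] Q1=[P1,P2,P3,P4] Q2=[]
t=8-11: P1@Q1 runs 3, rem=3, I/O yield, promote→Q0. Q0=[P1] Q1=[P2,P3,P4] Q2=[]
t=11-13: P1@Q0 runs 2, rem=1, quantum used, demote→Q1. Q0=[] Q1=[P2,P3,P4,P1] Q2=[]
t=13-18: P2@Q1 runs 5, rem=4, quantum used, demote→Q2. Q0=[] Q1=[P3,P4,P1] Q2=[P2]
t=18-23: P3@Q1 runs 5, rem=2, quantum used, demote→Q2. Q0=[] Q1=[P4,P1] Q2=[P2,P3]
t=23-26: P4@Q1 runs 3, rem=0, completes. Q0=[] Q1=[P1] Q2=[P2,P3]
t=26-27: P1@Q1 runs 1, rem=0, completes. Q0=[] Q1=[] Q2=[P2,P3]
t=27-31: P2@Q2 runs 4, rem=0, completes. Q0=[] Q1=[] Q2=[P3]
t=31-33: P3@Q2 runs 2, rem=0, completes. Q0=[] Q1=[] Q2=[]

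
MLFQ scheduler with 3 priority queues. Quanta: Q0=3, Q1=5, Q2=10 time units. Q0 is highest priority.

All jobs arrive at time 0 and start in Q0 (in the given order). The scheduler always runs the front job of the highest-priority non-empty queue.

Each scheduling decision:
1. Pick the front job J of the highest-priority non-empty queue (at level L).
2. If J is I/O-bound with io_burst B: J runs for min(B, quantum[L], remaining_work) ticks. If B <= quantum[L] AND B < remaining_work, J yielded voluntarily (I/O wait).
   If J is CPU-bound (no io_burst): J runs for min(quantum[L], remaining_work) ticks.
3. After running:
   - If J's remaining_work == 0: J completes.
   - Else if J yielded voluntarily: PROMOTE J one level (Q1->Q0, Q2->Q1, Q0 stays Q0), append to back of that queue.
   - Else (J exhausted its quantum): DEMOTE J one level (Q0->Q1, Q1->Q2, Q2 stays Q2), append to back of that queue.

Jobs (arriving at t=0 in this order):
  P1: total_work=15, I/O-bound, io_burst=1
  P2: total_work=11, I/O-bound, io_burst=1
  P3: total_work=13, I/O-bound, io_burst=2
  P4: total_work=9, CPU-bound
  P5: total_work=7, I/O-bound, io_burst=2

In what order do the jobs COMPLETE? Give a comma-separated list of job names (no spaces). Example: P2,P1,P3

t=0-1: P1@Q0 runs 1, rem=14, I/O yield, promote→Q0. Q0=[P2,P3,P4,P5,P1] Q1=[] Q2=[]
t=1-2: P2@Q0 runs 1, rem=10, I/O yield, promote→Q0. Q0=[P3,P4,P5,P1,P2] Q1=[] Q2=[]
t=2-4: P3@Q0 runs 2, rem=11, I/O yield, promote→Q0. Q0=[P4,P5,P1,P2,P3] Q1=[] Q2=[]
t=4-7: P4@Q0 runs 3, rem=6, quantum used, demote→Q1. Q0=[P5,P1,P2,P3] Q1=[P4] Q2=[]
t=7-9: P5@Q0 runs 2, rem=5, I/O yield, promote→Q0. Q0=[P1,P2,P3,P5] Q1=[P4] Q2=[]
t=9-10: P1@Q0 runs 1, rem=13, I/O yield, promote→Q0. Q0=[P2,P3,P5,P1] Q1=[P4] Q2=[]
t=10-11: P2@Q0 runs 1, rem=9, I/O yield, promote→Q0. Q0=[P3,P5,P1,P2] Q1=[P4] Q2=[]
t=11-13: P3@Q0 runs 2, rem=9, I/O yield, promote→Q0. Q0=[P5,P1,P2,P3] Q1=[P4] Q2=[]
t=13-15: P5@Q0 runs 2, rem=3, I/O yield, promote→Q0. Q0=[P1,P2,P3,P5] Q1=[P4] Q2=[]
t=15-16: P1@Q0 runs 1, rem=12, I/O yield, promote→Q0. Q0=[P2,P3,P5,P1] Q1=[P4] Q2=[]
t=16-17: P2@Q0 runs 1, rem=8, I/O yield, promote→Q0. Q0=[P3,P5,P1,P2] Q1=[P4] Q2=[]
t=17-19: P3@Q0 runs 2, rem=7, I/O yield, promote→Q0. Q0=[P5,P1,P2,P3] Q1=[P4] Q2=[]
t=19-21: P5@Q0 runs 2, rem=1, I/O yield, promote→Q0. Q0=[P1,P2,P3,P5] Q1=[P4] Q2=[]
t=21-22: P1@Q0 runs 1, rem=11, I/O yield, promote→Q0. Q0=[P2,P3,P5,P1] Q1=[P4] Q2=[]
t=22-23: P2@Q0 runs 1, rem=7, I/O yield, promote→Q0. Q0=[P3,P5,P1,P2] Q1=[P4] Q2=[]
t=23-25: P3@Q0 runs 2, rem=5, I/O yield, promote→Q0. Q0=[P5,P1,P2,P3] Q1=[P4] Q2=[]
t=25-26: P5@Q0 runs 1, rem=0, completes. Q0=[P1,P2,P3] Q1=[P4] Q2=[]
t=26-27: P1@Q0 runs 1, rem=10, I/O yield, promote→Q0. Q0=[P2,P3,P1] Q1=[P4] Q2=[]
t=27-28: P2@Q0 runs 1, rem=6, I/O yield, promote→Q0. Q0=[P3,P1,P2] Q1=[P4] Q2=[]
t=28-30: P3@Q0 runs 2, rem=3, I/O yield, promote→Q0. Q0=[P1,P2,P3] Q1=[P4] Q2=[]
t=30-31: P1@Q0 runs 1, rem=9, I/O yield, promote→Q0. Q0=[P2,P3,P1] Q1=[P4] Q2=[]
t=31-32: P2@Q0 runs 1, rem=5, I/O yield, promote→Q0. Q0=[P3,P1,P2] Q1=[P4] Q2=[]
t=32-34: P3@Q0 runs 2, rem=1, I/O yield, promote→Q0. Q0=[P1,P2,P3] Q1=[P4] Q2=[]
t=34-35: P1@Q0 runs 1, rem=8, I/O yield, promote→Q0. Q0=[P2,P3,P1] Q1=[P4] Q2=[]
t=35-36: P2@Q0 runs 1, rem=4, I/O yield, promote→Q0. Q0=[P3,P1,P2] Q1=[P4] Q2=[]
t=36-37: P3@Q0 runs 1, rem=0, completes. Q0=[P1,P2] Q1=[P4] Q2=[]
t=37-38: P1@Q0 runs 1, rem=7, I/O yield, promote→Q0. Q0=[P2,P1] Q1=[P4] Q2=[]
t=38-39: P2@Q0 runs 1, rem=3, I/O yield, promote→Q0. Q0=[P1,P2] Q1=[P4] Q2=[]
t=39-40: P1@Q0 runs 1, rem=6, I/O yield, promote→Q0. Q0=[P2,P1] Q1=[P4] Q2=[]
t=40-41: P2@Q0 runs 1, rem=2, I/O yield, promote→Q0. Q0=[P1,P2] Q1=[P4] Q2=[]
t=41-42: P1@Q0 runs 1, rem=5, I/O yield, promote→Q0. Q0=[P2,P1] Q1=[P4] Q2=[]
t=42-43: P2@Q0 runs 1, rem=1, I/O yield, promote→Q0. Q0=[P1,P2] Q1=[P4] Q2=[]
t=43-44: P1@Q0 runs 1, rem=4, I/O yield, promote→Q0. Q0=[P2,P1] Q1=[P4] Q2=[]
t=44-45: P2@Q0 runs 1, rem=0, completes. Q0=[P1] Q1=[P4] Q2=[]
t=45-46: P1@Q0 runs 1, rem=3, I/O yield, promote→Q0. Q0=[P1] Q1=[P4] Q2=[]
t=46-47: P1@Q0 runs 1, rem=2, I/O yield, promote→Q0. Q0=[P1] Q1=[P4] Q2=[]
t=47-48: P1@Q0 runs 1, rem=1, I/O yield, promote→Q0. Q0=[P1] Q1=[P4] Q2=[]
t=48-49: P1@Q0 runs 1, rem=0, completes. Q0=[] Q1=[P4] Q2=[]
t=49-54: P4@Q1 runs 5, rem=1, quantum used, demote→Q2. Q0=[] Q1=[] Q2=[P4]
t=54-55: P4@Q2 runs 1, rem=0, completes. Q0=[] Q1=[] Q2=[]

Answer: P5,P3,P2,P1,P4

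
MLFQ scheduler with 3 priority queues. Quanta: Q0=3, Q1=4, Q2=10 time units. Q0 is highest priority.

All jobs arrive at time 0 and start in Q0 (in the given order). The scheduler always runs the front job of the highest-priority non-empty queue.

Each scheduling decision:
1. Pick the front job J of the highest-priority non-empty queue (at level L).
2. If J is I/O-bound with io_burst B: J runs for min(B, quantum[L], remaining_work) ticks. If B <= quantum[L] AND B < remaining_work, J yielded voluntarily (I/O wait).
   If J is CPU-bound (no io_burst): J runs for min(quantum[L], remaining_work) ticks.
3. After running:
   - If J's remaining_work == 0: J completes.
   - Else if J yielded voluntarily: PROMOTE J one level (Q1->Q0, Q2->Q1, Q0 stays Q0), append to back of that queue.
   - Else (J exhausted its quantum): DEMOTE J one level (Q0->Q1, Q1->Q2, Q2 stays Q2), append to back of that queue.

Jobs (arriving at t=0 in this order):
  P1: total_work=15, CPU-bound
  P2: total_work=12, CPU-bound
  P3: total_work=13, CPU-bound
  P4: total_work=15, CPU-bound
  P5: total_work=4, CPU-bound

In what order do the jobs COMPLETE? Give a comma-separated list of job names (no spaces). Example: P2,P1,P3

t=0-3: P1@Q0 runs 3, rem=12, quantum used, demote→Q1. Q0=[P2,P3,P4,P5] Q1=[P1] Q2=[]
t=3-6: P2@Q0 runs 3, rem=9, quantum used, demote→Q1. Q0=[P3,P4,P5] Q1=[P1,P2] Q2=[]
t=6-9: P3@Q0 runs 3, rem=10, quantum used, demote→Q1. Q0=[P4,P5] Q1=[P1,P2,P3] Q2=[]
t=9-12: P4@Q0 runs 3, rem=12, quantum used, demote→Q1. Q0=[P5] Q1=[P1,P2,P3,P4] Q2=[]
t=12-15: P5@Q0 runs 3, rem=1, quantum used, demote→Q1. Q0=[] Q1=[P1,P2,P3,P4,P5] Q2=[]
t=15-19: P1@Q1 runs 4, rem=8, quantum used, demote→Q2. Q0=[] Q1=[P2,P3,P4,P5] Q2=[P1]
t=19-23: P2@Q1 runs 4, rem=5, quantum used, demote→Q2. Q0=[] Q1=[P3,P4,P5] Q2=[P1,P2]
t=23-27: P3@Q1 runs 4, rem=6, quantum used, demote→Q2. Q0=[] Q1=[P4,P5] Q2=[P1,P2,P3]
t=27-31: P4@Q1 runs 4, rem=8, quantum used, demote→Q2. Q0=[] Q1=[P5] Q2=[P1,P2,P3,P4]
t=31-32: P5@Q1 runs 1, rem=0, completes. Q0=[] Q1=[] Q2=[P1,P2,P3,P4]
t=32-40: P1@Q2 runs 8, rem=0, completes. Q0=[] Q1=[] Q2=[P2,P3,P4]
t=40-45: P2@Q2 runs 5, rem=0, completes. Q0=[] Q1=[] Q2=[P3,P4]
t=45-51: P3@Q2 runs 6, rem=0, completes. Q0=[] Q1=[] Q2=[P4]
t=51-59: P4@Q2 runs 8, rem=0, completes. Q0=[] Q1=[] Q2=[]

Answer: P5,P1,P2,P3,P4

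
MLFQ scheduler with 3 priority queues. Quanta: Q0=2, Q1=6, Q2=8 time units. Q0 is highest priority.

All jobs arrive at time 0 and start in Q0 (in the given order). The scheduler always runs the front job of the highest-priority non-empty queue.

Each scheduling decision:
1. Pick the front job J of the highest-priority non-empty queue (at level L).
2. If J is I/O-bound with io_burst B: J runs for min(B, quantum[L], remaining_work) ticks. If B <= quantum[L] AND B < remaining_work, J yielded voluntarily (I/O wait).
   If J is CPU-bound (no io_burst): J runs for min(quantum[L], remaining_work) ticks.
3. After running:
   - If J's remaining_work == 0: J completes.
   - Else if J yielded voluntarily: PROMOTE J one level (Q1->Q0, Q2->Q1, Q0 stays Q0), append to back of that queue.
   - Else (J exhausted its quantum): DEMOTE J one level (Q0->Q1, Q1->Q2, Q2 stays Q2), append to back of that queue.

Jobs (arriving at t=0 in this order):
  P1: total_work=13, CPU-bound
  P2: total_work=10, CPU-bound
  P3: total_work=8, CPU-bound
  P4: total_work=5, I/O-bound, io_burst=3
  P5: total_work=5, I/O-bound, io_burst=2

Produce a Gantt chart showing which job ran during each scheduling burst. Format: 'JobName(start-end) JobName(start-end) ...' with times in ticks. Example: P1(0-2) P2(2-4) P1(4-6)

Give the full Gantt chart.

Answer: P1(0-2) P2(2-4) P3(4-6) P4(6-8) P5(8-10) P5(10-12) P5(12-13) P1(13-19) P2(19-25) P3(25-31) P4(31-34) P1(34-39) P2(39-41)

Derivation:
t=0-2: P1@Q0 runs 2, rem=11, quantum used, demote→Q1. Q0=[P2,P3,P4,P5] Q1=[P1] Q2=[]
t=2-4: P2@Q0 runs 2, rem=8, quantum used, demote→Q1. Q0=[P3,P4,P5] Q1=[P1,P2] Q2=[]
t=4-6: P3@Q0 runs 2, rem=6, quantum used, demote→Q1. Q0=[P4,P5] Q1=[P1,P2,P3] Q2=[]
t=6-8: P4@Q0 runs 2, rem=3, quantum used, demote→Q1. Q0=[P5] Q1=[P1,P2,P3,P4] Q2=[]
t=8-10: P5@Q0 runs 2, rem=3, I/O yield, promote→Q0. Q0=[P5] Q1=[P1,P2,P3,P4] Q2=[]
t=10-12: P5@Q0 runs 2, rem=1, I/O yield, promote→Q0. Q0=[P5] Q1=[P1,P2,P3,P4] Q2=[]
t=12-13: P5@Q0 runs 1, rem=0, completes. Q0=[] Q1=[P1,P2,P3,P4] Q2=[]
t=13-19: P1@Q1 runs 6, rem=5, quantum used, demote→Q2. Q0=[] Q1=[P2,P3,P4] Q2=[P1]
t=19-25: P2@Q1 runs 6, rem=2, quantum used, demote→Q2. Q0=[] Q1=[P3,P4] Q2=[P1,P2]
t=25-31: P3@Q1 runs 6, rem=0, completes. Q0=[] Q1=[P4] Q2=[P1,P2]
t=31-34: P4@Q1 runs 3, rem=0, completes. Q0=[] Q1=[] Q2=[P1,P2]
t=34-39: P1@Q2 runs 5, rem=0, completes. Q0=[] Q1=[] Q2=[P2]
t=39-41: P2@Q2 runs 2, rem=0, completes. Q0=[] Q1=[] Q2=[]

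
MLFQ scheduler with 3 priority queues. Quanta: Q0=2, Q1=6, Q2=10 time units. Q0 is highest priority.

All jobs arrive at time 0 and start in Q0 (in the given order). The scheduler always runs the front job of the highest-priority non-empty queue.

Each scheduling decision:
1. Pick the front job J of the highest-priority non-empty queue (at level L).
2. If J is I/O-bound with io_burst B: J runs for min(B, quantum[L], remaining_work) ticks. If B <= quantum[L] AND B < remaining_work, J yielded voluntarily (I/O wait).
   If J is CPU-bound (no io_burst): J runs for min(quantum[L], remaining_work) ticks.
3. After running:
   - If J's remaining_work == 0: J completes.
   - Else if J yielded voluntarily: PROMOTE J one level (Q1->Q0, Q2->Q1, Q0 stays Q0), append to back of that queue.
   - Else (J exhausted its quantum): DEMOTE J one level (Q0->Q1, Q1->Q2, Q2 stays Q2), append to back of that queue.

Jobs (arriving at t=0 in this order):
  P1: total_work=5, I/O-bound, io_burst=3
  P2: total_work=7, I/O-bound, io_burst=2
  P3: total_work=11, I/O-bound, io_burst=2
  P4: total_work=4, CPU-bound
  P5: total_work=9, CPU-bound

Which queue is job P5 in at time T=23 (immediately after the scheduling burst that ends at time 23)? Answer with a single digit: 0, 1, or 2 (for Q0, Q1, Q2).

t=0-2: P1@Q0 runs 2, rem=3, quantum used, demote→Q1. Q0=[P2,P3,P4,P5] Q1=[P1] Q2=[]
t=2-4: P2@Q0 runs 2, rem=5, I/O yield, promote→Q0. Q0=[P3,P4,P5,P2] Q1=[P1] Q2=[]
t=4-6: P3@Q0 runs 2, rem=9, I/O yield, promote→Q0. Q0=[P4,P5,P2,P3] Q1=[P1] Q2=[]
t=6-8: P4@Q0 runs 2, rem=2, quantum used, demote→Q1. Q0=[P5,P2,P3] Q1=[P1,P4] Q2=[]
t=8-10: P5@Q0 runs 2, rem=7, quantum used, demote→Q1. Q0=[P2,P3] Q1=[P1,P4,P5] Q2=[]
t=10-12: P2@Q0 runs 2, rem=3, I/O yield, promote→Q0. Q0=[P3,P2] Q1=[P1,P4,P5] Q2=[]
t=12-14: P3@Q0 runs 2, rem=7, I/O yield, promote→Q0. Q0=[P2,P3] Q1=[P1,P4,P5] Q2=[]
t=14-16: P2@Q0 runs 2, rem=1, I/O yield, promote→Q0. Q0=[P3,P2] Q1=[P1,P4,P5] Q2=[]
t=16-18: P3@Q0 runs 2, rem=5, I/O yield, promote→Q0. Q0=[P2,P3] Q1=[P1,P4,P5] Q2=[]
t=18-19: P2@Q0 runs 1, rem=0, completes. Q0=[P3] Q1=[P1,P4,P5] Q2=[]
t=19-21: P3@Q0 runs 2, rem=3, I/O yield, promote→Q0. Q0=[P3] Q1=[P1,P4,P5] Q2=[]
t=21-23: P3@Q0 runs 2, rem=1, I/O yield, promote→Q0. Q0=[P3] Q1=[P1,P4,P5] Q2=[]
t=23-24: P3@Q0 runs 1, rem=0, completes. Q0=[] Q1=[P1,P4,P5] Q2=[]
t=24-27: P1@Q1 runs 3, rem=0, completes. Q0=[] Q1=[P4,P5] Q2=[]
t=27-29: P4@Q1 runs 2, rem=0, completes. Q0=[] Q1=[P5] Q2=[]
t=29-35: P5@Q1 runs 6, rem=1, quantum used, demote→Q2. Q0=[] Q1=[] Q2=[P5]
t=35-36: P5@Q2 runs 1, rem=0, completes. Q0=[] Q1=[] Q2=[]

Answer: 1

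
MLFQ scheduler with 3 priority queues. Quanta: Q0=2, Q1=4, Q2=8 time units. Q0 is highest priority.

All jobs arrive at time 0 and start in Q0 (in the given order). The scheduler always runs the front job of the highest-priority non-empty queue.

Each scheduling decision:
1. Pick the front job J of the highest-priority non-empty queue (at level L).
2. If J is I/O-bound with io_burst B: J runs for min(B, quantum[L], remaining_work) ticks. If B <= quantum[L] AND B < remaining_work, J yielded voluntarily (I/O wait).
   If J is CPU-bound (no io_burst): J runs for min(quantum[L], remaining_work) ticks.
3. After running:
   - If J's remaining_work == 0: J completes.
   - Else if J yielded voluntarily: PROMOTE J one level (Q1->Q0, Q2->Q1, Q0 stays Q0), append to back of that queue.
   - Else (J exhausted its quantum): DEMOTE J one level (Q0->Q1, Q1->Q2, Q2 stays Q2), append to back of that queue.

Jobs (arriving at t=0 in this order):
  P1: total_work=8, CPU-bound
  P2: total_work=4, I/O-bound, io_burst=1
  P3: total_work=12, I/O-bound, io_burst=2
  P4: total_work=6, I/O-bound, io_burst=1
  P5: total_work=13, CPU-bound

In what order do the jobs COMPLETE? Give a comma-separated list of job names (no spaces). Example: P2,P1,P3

t=0-2: P1@Q0 runs 2, rem=6, quantum used, demote→Q1. Q0=[P2,P3,P4,P5] Q1=[P1] Q2=[]
t=2-3: P2@Q0 runs 1, rem=3, I/O yield, promote→Q0. Q0=[P3,P4,P5,P2] Q1=[P1] Q2=[]
t=3-5: P3@Q0 runs 2, rem=10, I/O yield, promote→Q0. Q0=[P4,P5,P2,P3] Q1=[P1] Q2=[]
t=5-6: P4@Q0 runs 1, rem=5, I/O yield, promote→Q0. Q0=[P5,P2,P3,P4] Q1=[P1] Q2=[]
t=6-8: P5@Q0 runs 2, rem=11, quantum used, demote→Q1. Q0=[P2,P3,P4] Q1=[P1,P5] Q2=[]
t=8-9: P2@Q0 runs 1, rem=2, I/O yield, promote→Q0. Q0=[P3,P4,P2] Q1=[P1,P5] Q2=[]
t=9-11: P3@Q0 runs 2, rem=8, I/O yield, promote→Q0. Q0=[P4,P2,P3] Q1=[P1,P5] Q2=[]
t=11-12: P4@Q0 runs 1, rem=4, I/O yield, promote→Q0. Q0=[P2,P3,P4] Q1=[P1,P5] Q2=[]
t=12-13: P2@Q0 runs 1, rem=1, I/O yield, promote→Q0. Q0=[P3,P4,P2] Q1=[P1,P5] Q2=[]
t=13-15: P3@Q0 runs 2, rem=6, I/O yield, promote→Q0. Q0=[P4,P2,P3] Q1=[P1,P5] Q2=[]
t=15-16: P4@Q0 runs 1, rem=3, I/O yield, promote→Q0. Q0=[P2,P3,P4] Q1=[P1,P5] Q2=[]
t=16-17: P2@Q0 runs 1, rem=0, completes. Q0=[P3,P4] Q1=[P1,P5] Q2=[]
t=17-19: P3@Q0 runs 2, rem=4, I/O yield, promote→Q0. Q0=[P4,P3] Q1=[P1,P5] Q2=[]
t=19-20: P4@Q0 runs 1, rem=2, I/O yield, promote→Q0. Q0=[P3,P4] Q1=[P1,P5] Q2=[]
t=20-22: P3@Q0 runs 2, rem=2, I/O yield, promote→Q0. Q0=[P4,P3] Q1=[P1,P5] Q2=[]
t=22-23: P4@Q0 runs 1, rem=1, I/O yield, promote→Q0. Q0=[P3,P4] Q1=[P1,P5] Q2=[]
t=23-25: P3@Q0 runs 2, rem=0, completes. Q0=[P4] Q1=[P1,P5] Q2=[]
t=25-26: P4@Q0 runs 1, rem=0, completes. Q0=[] Q1=[P1,P5] Q2=[]
t=26-30: P1@Q1 runs 4, rem=2, quantum used, demote→Q2. Q0=[] Q1=[P5] Q2=[P1]
t=30-34: P5@Q1 runs 4, rem=7, quantum used, demote→Q2. Q0=[] Q1=[] Q2=[P1,P5]
t=34-36: P1@Q2 runs 2, rem=0, completes. Q0=[] Q1=[] Q2=[P5]
t=36-43: P5@Q2 runs 7, rem=0, completes. Q0=[] Q1=[] Q2=[]

Answer: P2,P3,P4,P1,P5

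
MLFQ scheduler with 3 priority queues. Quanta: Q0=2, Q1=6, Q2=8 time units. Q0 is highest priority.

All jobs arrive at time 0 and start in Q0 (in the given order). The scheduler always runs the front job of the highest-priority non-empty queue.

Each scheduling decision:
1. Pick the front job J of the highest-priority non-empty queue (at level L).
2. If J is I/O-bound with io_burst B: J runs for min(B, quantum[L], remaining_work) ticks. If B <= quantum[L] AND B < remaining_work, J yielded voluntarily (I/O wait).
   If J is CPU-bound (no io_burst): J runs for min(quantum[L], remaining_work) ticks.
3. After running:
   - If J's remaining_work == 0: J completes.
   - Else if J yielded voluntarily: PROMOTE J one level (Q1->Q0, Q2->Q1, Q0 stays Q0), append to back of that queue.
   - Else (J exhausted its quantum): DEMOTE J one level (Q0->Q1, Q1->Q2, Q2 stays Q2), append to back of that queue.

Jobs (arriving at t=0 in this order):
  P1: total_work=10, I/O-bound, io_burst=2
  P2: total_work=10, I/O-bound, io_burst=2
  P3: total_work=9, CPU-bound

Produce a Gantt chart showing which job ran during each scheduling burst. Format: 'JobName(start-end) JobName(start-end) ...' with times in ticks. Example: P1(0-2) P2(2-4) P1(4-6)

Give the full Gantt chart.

t=0-2: P1@Q0 runs 2, rem=8, I/O yield, promote→Q0. Q0=[P2,P3,P1] Q1=[] Q2=[]
t=2-4: P2@Q0 runs 2, rem=8, I/O yield, promote→Q0. Q0=[P3,P1,P2] Q1=[] Q2=[]
t=4-6: P3@Q0 runs 2, rem=7, quantum used, demote→Q1. Q0=[P1,P2] Q1=[P3] Q2=[]
t=6-8: P1@Q0 runs 2, rem=6, I/O yield, promote→Q0. Q0=[P2,P1] Q1=[P3] Q2=[]
t=8-10: P2@Q0 runs 2, rem=6, I/O yield, promote→Q0. Q0=[P1,P2] Q1=[P3] Q2=[]
t=10-12: P1@Q0 runs 2, rem=4, I/O yield, promote→Q0. Q0=[P2,P1] Q1=[P3] Q2=[]
t=12-14: P2@Q0 runs 2, rem=4, I/O yield, promote→Q0. Q0=[P1,P2] Q1=[P3] Q2=[]
t=14-16: P1@Q0 runs 2, rem=2, I/O yield, promote→Q0. Q0=[P2,P1] Q1=[P3] Q2=[]
t=16-18: P2@Q0 runs 2, rem=2, I/O yield, promote→Q0. Q0=[P1,P2] Q1=[P3] Q2=[]
t=18-20: P1@Q0 runs 2, rem=0, completes. Q0=[P2] Q1=[P3] Q2=[]
t=20-22: P2@Q0 runs 2, rem=0, completes. Q0=[] Q1=[P3] Q2=[]
t=22-28: P3@Q1 runs 6, rem=1, quantum used, demote→Q2. Q0=[] Q1=[] Q2=[P3]
t=28-29: P3@Q2 runs 1, rem=0, completes. Q0=[] Q1=[] Q2=[]

Answer: P1(0-2) P2(2-4) P3(4-6) P1(6-8) P2(8-10) P1(10-12) P2(12-14) P1(14-16) P2(16-18) P1(18-20) P2(20-22) P3(22-28) P3(28-29)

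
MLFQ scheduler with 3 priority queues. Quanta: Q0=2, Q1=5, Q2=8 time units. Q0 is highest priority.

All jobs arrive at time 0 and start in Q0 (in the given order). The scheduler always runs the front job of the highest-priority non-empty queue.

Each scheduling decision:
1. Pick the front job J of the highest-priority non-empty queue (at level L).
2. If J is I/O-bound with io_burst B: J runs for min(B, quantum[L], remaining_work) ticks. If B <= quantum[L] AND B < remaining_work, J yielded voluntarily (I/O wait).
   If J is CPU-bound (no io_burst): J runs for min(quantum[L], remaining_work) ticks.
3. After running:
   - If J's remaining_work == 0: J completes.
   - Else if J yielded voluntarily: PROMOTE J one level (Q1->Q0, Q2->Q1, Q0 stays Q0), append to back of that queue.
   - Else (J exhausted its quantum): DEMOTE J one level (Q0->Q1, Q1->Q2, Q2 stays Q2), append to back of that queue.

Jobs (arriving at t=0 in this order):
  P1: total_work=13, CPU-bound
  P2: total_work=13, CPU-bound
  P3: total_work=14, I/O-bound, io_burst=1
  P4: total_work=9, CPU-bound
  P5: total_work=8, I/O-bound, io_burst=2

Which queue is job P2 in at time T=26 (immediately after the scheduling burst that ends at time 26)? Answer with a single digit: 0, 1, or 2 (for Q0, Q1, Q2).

t=0-2: P1@Q0 runs 2, rem=11, quantum used, demote→Q1. Q0=[P2,P3,P4,P5] Q1=[P1] Q2=[]
t=2-4: P2@Q0 runs 2, rem=11, quantum used, demote→Q1. Q0=[P3,P4,P5] Q1=[P1,P2] Q2=[]
t=4-5: P3@Q0 runs 1, rem=13, I/O yield, promote→Q0. Q0=[P4,P5,P3] Q1=[P1,P2] Q2=[]
t=5-7: P4@Q0 runs 2, rem=7, quantum used, demote→Q1. Q0=[P5,P3] Q1=[P1,P2,P4] Q2=[]
t=7-9: P5@Q0 runs 2, rem=6, I/O yield, promote→Q0. Q0=[P3,P5] Q1=[P1,P2,P4] Q2=[]
t=9-10: P3@Q0 runs 1, rem=12, I/O yield, promote→Q0. Q0=[P5,P3] Q1=[P1,P2,P4] Q2=[]
t=10-12: P5@Q0 runs 2, rem=4, I/O yield, promote→Q0. Q0=[P3,P5] Q1=[P1,P2,P4] Q2=[]
t=12-13: P3@Q0 runs 1, rem=11, I/O yield, promote→Q0. Q0=[P5,P3] Q1=[P1,P2,P4] Q2=[]
t=13-15: P5@Q0 runs 2, rem=2, I/O yield, promote→Q0. Q0=[P3,P5] Q1=[P1,P2,P4] Q2=[]
t=15-16: P3@Q0 runs 1, rem=10, I/O yield, promote→Q0. Q0=[P5,P3] Q1=[P1,P2,P4] Q2=[]
t=16-18: P5@Q0 runs 2, rem=0, completes. Q0=[P3] Q1=[P1,P2,P4] Q2=[]
t=18-19: P3@Q0 runs 1, rem=9, I/O yield, promote→Q0. Q0=[P3] Q1=[P1,P2,P4] Q2=[]
t=19-20: P3@Q0 runs 1, rem=8, I/O yield, promote→Q0. Q0=[P3] Q1=[P1,P2,P4] Q2=[]
t=20-21: P3@Q0 runs 1, rem=7, I/O yield, promote→Q0. Q0=[P3] Q1=[P1,P2,P4] Q2=[]
t=21-22: P3@Q0 runs 1, rem=6, I/O yield, promote→Q0. Q0=[P3] Q1=[P1,P2,P4] Q2=[]
t=22-23: P3@Q0 runs 1, rem=5, I/O yield, promote→Q0. Q0=[P3] Q1=[P1,P2,P4] Q2=[]
t=23-24: P3@Q0 runs 1, rem=4, I/O yield, promote→Q0. Q0=[P3] Q1=[P1,P2,P4] Q2=[]
t=24-25: P3@Q0 runs 1, rem=3, I/O yield, promote→Q0. Q0=[P3] Q1=[P1,P2,P4] Q2=[]
t=25-26: P3@Q0 runs 1, rem=2, I/O yield, promote→Q0. Q0=[P3] Q1=[P1,P2,P4] Q2=[]
t=26-27: P3@Q0 runs 1, rem=1, I/O yield, promote→Q0. Q0=[P3] Q1=[P1,P2,P4] Q2=[]
t=27-28: P3@Q0 runs 1, rem=0, completes. Q0=[] Q1=[P1,P2,P4] Q2=[]
t=28-33: P1@Q1 runs 5, rem=6, quantum used, demote→Q2. Q0=[] Q1=[P2,P4] Q2=[P1]
t=33-38: P2@Q1 runs 5, rem=6, quantum used, demote→Q2. Q0=[] Q1=[P4] Q2=[P1,P2]
t=38-43: P4@Q1 runs 5, rem=2, quantum used, demote→Q2. Q0=[] Q1=[] Q2=[P1,P2,P4]
t=43-49: P1@Q2 runs 6, rem=0, completes. Q0=[] Q1=[] Q2=[P2,P4]
t=49-55: P2@Q2 runs 6, rem=0, completes. Q0=[] Q1=[] Q2=[P4]
t=55-57: P4@Q2 runs 2, rem=0, completes. Q0=[] Q1=[] Q2=[]

Answer: 1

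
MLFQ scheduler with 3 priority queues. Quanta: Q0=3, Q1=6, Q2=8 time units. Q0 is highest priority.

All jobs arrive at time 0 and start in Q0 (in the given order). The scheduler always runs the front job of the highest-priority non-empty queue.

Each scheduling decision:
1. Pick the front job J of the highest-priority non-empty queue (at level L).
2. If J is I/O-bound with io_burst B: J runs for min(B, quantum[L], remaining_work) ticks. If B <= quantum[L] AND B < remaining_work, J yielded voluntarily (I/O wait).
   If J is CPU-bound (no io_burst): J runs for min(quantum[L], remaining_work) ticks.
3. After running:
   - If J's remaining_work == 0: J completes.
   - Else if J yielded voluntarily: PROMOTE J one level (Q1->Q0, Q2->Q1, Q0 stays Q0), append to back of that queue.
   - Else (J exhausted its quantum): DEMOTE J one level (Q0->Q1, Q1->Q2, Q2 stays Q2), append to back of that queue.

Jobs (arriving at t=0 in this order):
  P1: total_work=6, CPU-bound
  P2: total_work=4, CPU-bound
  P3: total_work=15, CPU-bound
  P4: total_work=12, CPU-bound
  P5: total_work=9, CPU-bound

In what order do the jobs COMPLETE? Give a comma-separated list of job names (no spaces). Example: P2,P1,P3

t=0-3: P1@Q0 runs 3, rem=3, quantum used, demote→Q1. Q0=[P2,P3,P4,P5] Q1=[P1] Q2=[]
t=3-6: P2@Q0 runs 3, rem=1, quantum used, demote→Q1. Q0=[P3,P4,P5] Q1=[P1,P2] Q2=[]
t=6-9: P3@Q0 runs 3, rem=12, quantum used, demote→Q1. Q0=[P4,P5] Q1=[P1,P2,P3] Q2=[]
t=9-12: P4@Q0 runs 3, rem=9, quantum used, demote→Q1. Q0=[P5] Q1=[P1,P2,P3,P4] Q2=[]
t=12-15: P5@Q0 runs 3, rem=6, quantum used, demote→Q1. Q0=[] Q1=[P1,P2,P3,P4,P5] Q2=[]
t=15-18: P1@Q1 runs 3, rem=0, completes. Q0=[] Q1=[P2,P3,P4,P5] Q2=[]
t=18-19: P2@Q1 runs 1, rem=0, completes. Q0=[] Q1=[P3,P4,P5] Q2=[]
t=19-25: P3@Q1 runs 6, rem=6, quantum used, demote→Q2. Q0=[] Q1=[P4,P5] Q2=[P3]
t=25-31: P4@Q1 runs 6, rem=3, quantum used, demote→Q2. Q0=[] Q1=[P5] Q2=[P3,P4]
t=31-37: P5@Q1 runs 6, rem=0, completes. Q0=[] Q1=[] Q2=[P3,P4]
t=37-43: P3@Q2 runs 6, rem=0, completes. Q0=[] Q1=[] Q2=[P4]
t=43-46: P4@Q2 runs 3, rem=0, completes. Q0=[] Q1=[] Q2=[]

Answer: P1,P2,P5,P3,P4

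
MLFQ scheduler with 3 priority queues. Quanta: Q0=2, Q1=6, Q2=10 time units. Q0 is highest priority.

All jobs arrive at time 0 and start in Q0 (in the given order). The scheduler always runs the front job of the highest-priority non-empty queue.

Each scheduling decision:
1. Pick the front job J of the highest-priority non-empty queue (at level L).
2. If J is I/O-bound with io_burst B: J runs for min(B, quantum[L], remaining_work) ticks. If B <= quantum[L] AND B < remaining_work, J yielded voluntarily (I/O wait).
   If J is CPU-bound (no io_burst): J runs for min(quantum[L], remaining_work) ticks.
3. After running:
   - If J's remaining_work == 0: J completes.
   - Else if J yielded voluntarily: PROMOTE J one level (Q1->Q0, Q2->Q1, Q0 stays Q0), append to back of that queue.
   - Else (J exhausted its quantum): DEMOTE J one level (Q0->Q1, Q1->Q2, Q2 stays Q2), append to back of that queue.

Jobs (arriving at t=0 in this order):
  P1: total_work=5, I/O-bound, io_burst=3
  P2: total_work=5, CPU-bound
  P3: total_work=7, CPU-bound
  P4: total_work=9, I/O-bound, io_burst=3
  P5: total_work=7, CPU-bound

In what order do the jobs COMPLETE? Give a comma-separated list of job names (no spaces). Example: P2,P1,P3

Answer: P1,P2,P3,P5,P4

Derivation:
t=0-2: P1@Q0 runs 2, rem=3, quantum used, demote→Q1. Q0=[P2,P3,P4,P5] Q1=[P1] Q2=[]
t=2-4: P2@Q0 runs 2, rem=3, quantum used, demote→Q1. Q0=[P3,P4,P5] Q1=[P1,P2] Q2=[]
t=4-6: P3@Q0 runs 2, rem=5, quantum used, demote→Q1. Q0=[P4,P5] Q1=[P1,P2,P3] Q2=[]
t=6-8: P4@Q0 runs 2, rem=7, quantum used, demote→Q1. Q0=[P5] Q1=[P1,P2,P3,P4] Q2=[]
t=8-10: P5@Q0 runs 2, rem=5, quantum used, demote→Q1. Q0=[] Q1=[P1,P2,P3,P4,P5] Q2=[]
t=10-13: P1@Q1 runs 3, rem=0, completes. Q0=[] Q1=[P2,P3,P4,P5] Q2=[]
t=13-16: P2@Q1 runs 3, rem=0, completes. Q0=[] Q1=[P3,P4,P5] Q2=[]
t=16-21: P3@Q1 runs 5, rem=0, completes. Q0=[] Q1=[P4,P5] Q2=[]
t=21-24: P4@Q1 runs 3, rem=4, I/O yield, promote→Q0. Q0=[P4] Q1=[P5] Q2=[]
t=24-26: P4@Q0 runs 2, rem=2, quantum used, demote→Q1. Q0=[] Q1=[P5,P4] Q2=[]
t=26-31: P5@Q1 runs 5, rem=0, completes. Q0=[] Q1=[P4] Q2=[]
t=31-33: P4@Q1 runs 2, rem=0, completes. Q0=[] Q1=[] Q2=[]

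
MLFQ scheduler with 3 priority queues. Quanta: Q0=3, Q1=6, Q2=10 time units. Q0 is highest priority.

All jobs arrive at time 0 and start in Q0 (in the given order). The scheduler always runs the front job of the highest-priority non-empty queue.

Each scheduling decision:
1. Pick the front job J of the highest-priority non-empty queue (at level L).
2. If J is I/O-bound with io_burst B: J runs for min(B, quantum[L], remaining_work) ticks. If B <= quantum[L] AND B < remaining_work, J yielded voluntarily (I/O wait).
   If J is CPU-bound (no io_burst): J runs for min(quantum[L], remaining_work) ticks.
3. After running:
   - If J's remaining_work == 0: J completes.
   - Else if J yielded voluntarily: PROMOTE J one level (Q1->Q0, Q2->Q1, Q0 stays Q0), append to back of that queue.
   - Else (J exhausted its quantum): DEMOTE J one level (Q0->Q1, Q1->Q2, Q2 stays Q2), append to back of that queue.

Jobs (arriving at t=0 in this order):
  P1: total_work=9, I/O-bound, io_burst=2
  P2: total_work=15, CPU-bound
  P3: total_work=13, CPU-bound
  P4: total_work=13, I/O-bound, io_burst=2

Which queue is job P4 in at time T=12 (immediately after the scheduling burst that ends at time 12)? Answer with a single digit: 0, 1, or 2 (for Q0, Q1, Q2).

t=0-2: P1@Q0 runs 2, rem=7, I/O yield, promote→Q0. Q0=[P2,P3,P4,P1] Q1=[] Q2=[]
t=2-5: P2@Q0 runs 3, rem=12, quantum used, demote→Q1. Q0=[P3,P4,P1] Q1=[P2] Q2=[]
t=5-8: P3@Q0 runs 3, rem=10, quantum used, demote→Q1. Q0=[P4,P1] Q1=[P2,P3] Q2=[]
t=8-10: P4@Q0 runs 2, rem=11, I/O yield, promote→Q0. Q0=[P1,P4] Q1=[P2,P3] Q2=[]
t=10-12: P1@Q0 runs 2, rem=5, I/O yield, promote→Q0. Q0=[P4,P1] Q1=[P2,P3] Q2=[]
t=12-14: P4@Q0 runs 2, rem=9, I/O yield, promote→Q0. Q0=[P1,P4] Q1=[P2,P3] Q2=[]
t=14-16: P1@Q0 runs 2, rem=3, I/O yield, promote→Q0. Q0=[P4,P1] Q1=[P2,P3] Q2=[]
t=16-18: P4@Q0 runs 2, rem=7, I/O yield, promote→Q0. Q0=[P1,P4] Q1=[P2,P3] Q2=[]
t=18-20: P1@Q0 runs 2, rem=1, I/O yield, promote→Q0. Q0=[P4,P1] Q1=[P2,P3] Q2=[]
t=20-22: P4@Q0 runs 2, rem=5, I/O yield, promote→Q0. Q0=[P1,P4] Q1=[P2,P3] Q2=[]
t=22-23: P1@Q0 runs 1, rem=0, completes. Q0=[P4] Q1=[P2,P3] Q2=[]
t=23-25: P4@Q0 runs 2, rem=3, I/O yield, promote→Q0. Q0=[P4] Q1=[P2,P3] Q2=[]
t=25-27: P4@Q0 runs 2, rem=1, I/O yield, promote→Q0. Q0=[P4] Q1=[P2,P3] Q2=[]
t=27-28: P4@Q0 runs 1, rem=0, completes. Q0=[] Q1=[P2,P3] Q2=[]
t=28-34: P2@Q1 runs 6, rem=6, quantum used, demote→Q2. Q0=[] Q1=[P3] Q2=[P2]
t=34-40: P3@Q1 runs 6, rem=4, quantum used, demote→Q2. Q0=[] Q1=[] Q2=[P2,P3]
t=40-46: P2@Q2 runs 6, rem=0, completes. Q0=[] Q1=[] Q2=[P3]
t=46-50: P3@Q2 runs 4, rem=0, completes. Q0=[] Q1=[] Q2=[]

Answer: 0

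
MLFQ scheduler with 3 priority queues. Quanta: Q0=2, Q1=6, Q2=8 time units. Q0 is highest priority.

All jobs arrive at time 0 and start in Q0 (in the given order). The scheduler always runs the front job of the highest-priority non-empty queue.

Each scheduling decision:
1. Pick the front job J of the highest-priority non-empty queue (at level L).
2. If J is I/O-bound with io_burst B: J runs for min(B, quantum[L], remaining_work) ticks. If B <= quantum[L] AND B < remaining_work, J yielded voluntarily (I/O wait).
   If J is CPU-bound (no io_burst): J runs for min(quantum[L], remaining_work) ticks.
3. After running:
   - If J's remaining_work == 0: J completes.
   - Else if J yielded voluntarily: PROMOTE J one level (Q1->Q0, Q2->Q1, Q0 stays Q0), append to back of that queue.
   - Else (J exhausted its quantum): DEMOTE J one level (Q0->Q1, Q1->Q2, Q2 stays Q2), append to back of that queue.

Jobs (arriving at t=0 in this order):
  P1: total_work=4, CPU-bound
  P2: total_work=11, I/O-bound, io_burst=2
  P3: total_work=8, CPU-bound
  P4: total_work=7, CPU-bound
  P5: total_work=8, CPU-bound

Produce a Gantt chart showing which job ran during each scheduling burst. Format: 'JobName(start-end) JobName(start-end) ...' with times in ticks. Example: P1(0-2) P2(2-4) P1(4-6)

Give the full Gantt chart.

Answer: P1(0-2) P2(2-4) P3(4-6) P4(6-8) P5(8-10) P2(10-12) P2(12-14) P2(14-16) P2(16-18) P2(18-19) P1(19-21) P3(21-27) P4(27-32) P5(32-38)

Derivation:
t=0-2: P1@Q0 runs 2, rem=2, quantum used, demote→Q1. Q0=[P2,P3,P4,P5] Q1=[P1] Q2=[]
t=2-4: P2@Q0 runs 2, rem=9, I/O yield, promote→Q0. Q0=[P3,P4,P5,P2] Q1=[P1] Q2=[]
t=4-6: P3@Q0 runs 2, rem=6, quantum used, demote→Q1. Q0=[P4,P5,P2] Q1=[P1,P3] Q2=[]
t=6-8: P4@Q0 runs 2, rem=5, quantum used, demote→Q1. Q0=[P5,P2] Q1=[P1,P3,P4] Q2=[]
t=8-10: P5@Q0 runs 2, rem=6, quantum used, demote→Q1. Q0=[P2] Q1=[P1,P3,P4,P5] Q2=[]
t=10-12: P2@Q0 runs 2, rem=7, I/O yield, promote→Q0. Q0=[P2] Q1=[P1,P3,P4,P5] Q2=[]
t=12-14: P2@Q0 runs 2, rem=5, I/O yield, promote→Q0. Q0=[P2] Q1=[P1,P3,P4,P5] Q2=[]
t=14-16: P2@Q0 runs 2, rem=3, I/O yield, promote→Q0. Q0=[P2] Q1=[P1,P3,P4,P5] Q2=[]
t=16-18: P2@Q0 runs 2, rem=1, I/O yield, promote→Q0. Q0=[P2] Q1=[P1,P3,P4,P5] Q2=[]
t=18-19: P2@Q0 runs 1, rem=0, completes. Q0=[] Q1=[P1,P3,P4,P5] Q2=[]
t=19-21: P1@Q1 runs 2, rem=0, completes. Q0=[] Q1=[P3,P4,P5] Q2=[]
t=21-27: P3@Q1 runs 6, rem=0, completes. Q0=[] Q1=[P4,P5] Q2=[]
t=27-32: P4@Q1 runs 5, rem=0, completes. Q0=[] Q1=[P5] Q2=[]
t=32-38: P5@Q1 runs 6, rem=0, completes. Q0=[] Q1=[] Q2=[]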